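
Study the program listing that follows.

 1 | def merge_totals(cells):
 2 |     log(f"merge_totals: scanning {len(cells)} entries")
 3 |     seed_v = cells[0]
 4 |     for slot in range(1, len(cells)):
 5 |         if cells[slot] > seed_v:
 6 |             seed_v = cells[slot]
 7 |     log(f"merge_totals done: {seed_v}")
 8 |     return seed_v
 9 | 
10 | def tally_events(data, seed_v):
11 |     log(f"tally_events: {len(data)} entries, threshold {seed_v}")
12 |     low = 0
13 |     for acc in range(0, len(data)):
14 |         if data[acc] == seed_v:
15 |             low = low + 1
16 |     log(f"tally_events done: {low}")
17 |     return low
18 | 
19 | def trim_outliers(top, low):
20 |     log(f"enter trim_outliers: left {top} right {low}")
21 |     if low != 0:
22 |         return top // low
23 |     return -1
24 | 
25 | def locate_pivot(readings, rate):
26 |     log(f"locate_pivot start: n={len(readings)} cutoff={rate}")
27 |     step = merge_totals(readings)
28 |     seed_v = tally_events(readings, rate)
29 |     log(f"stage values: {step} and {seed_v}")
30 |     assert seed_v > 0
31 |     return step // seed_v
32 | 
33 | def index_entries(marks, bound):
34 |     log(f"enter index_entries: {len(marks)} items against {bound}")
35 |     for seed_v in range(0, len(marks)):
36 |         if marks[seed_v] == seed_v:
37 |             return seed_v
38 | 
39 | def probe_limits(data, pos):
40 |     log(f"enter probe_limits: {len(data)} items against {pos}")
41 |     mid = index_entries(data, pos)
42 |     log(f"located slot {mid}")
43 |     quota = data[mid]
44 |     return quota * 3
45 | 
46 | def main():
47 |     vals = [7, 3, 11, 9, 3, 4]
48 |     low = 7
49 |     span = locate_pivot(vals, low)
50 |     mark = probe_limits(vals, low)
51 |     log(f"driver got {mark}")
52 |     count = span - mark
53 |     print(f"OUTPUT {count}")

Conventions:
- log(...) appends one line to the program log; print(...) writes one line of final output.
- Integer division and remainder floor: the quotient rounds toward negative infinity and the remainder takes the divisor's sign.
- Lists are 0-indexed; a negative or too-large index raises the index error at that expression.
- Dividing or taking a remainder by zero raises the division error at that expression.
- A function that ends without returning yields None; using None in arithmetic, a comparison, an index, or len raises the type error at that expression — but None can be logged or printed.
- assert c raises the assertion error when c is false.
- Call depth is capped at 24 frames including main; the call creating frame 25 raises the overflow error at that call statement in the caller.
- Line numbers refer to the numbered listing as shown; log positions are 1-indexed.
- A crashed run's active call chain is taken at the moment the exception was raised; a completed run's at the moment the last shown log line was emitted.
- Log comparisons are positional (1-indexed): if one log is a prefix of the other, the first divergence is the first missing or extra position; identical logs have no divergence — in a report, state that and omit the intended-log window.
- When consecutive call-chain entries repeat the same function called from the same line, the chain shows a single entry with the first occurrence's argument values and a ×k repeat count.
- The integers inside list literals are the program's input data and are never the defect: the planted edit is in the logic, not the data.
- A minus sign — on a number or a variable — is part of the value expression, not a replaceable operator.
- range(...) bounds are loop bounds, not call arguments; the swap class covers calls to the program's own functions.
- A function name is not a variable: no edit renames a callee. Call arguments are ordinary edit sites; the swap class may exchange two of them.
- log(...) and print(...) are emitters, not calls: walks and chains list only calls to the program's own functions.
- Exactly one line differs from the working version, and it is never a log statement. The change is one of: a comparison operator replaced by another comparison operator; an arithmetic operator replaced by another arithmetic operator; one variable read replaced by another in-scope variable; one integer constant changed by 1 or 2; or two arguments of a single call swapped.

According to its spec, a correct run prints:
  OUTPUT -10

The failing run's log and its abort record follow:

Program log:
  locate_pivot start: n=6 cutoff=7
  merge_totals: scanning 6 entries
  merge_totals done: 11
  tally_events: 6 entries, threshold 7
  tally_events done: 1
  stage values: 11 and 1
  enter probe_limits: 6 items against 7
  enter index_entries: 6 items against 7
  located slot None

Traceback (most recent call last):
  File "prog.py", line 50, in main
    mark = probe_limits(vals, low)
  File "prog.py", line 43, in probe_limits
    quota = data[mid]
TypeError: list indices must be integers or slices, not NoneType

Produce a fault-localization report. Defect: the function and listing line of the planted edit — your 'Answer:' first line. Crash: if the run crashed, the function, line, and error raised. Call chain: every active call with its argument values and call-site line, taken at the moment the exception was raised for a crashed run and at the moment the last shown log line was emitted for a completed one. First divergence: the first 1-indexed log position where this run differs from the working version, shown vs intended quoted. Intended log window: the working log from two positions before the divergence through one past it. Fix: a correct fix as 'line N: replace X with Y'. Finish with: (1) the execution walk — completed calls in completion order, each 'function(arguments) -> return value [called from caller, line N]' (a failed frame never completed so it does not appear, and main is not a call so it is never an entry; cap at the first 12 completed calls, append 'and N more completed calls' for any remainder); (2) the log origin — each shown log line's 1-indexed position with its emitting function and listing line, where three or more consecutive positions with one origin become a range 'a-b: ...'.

Answer: the defect is in index_entries at line 36.
Key observation: The earliest visible damage is log position 9 — 'located slot None' rather than the intended 'located slot 0'.
Crash: probe_limits, line 43, TypeError.
Call chain: main -> probe_limits([7, 3, 11, 9, 3, 4], 7) (called at line 50).
First divergence: position 9 — shown 'located slot None', intended 'located slot 0'.
Intended log window:
  7: enter probe_limits: 6 items against 7
  8: enter index_entries: 6 items against 7
  9: located slot 0
  10: driver got 21
Execution walk:
  merge_totals([7, 3, 11, 9, 3, 4]) -> 11  [called from locate_pivot, line 27]
  tally_events([7, 3, 11, 9, 3, 4], 7) -> 1  [called from locate_pivot, line 28]
  locate_pivot([7, 3, 11, 9, 3, 4], 7) -> 11  [called from main, line 49]
  index_entries([7, 3, 11, 9, 3, 4], 7) -> None  [called from probe_limits, line 41]
Log line origins:
  1 — locate_pivot, line 26
  2 — merge_totals, line 2
  3 — merge_totals, line 7
  4 — tally_events, line 11
  5 — tally_events, line 16
  6 — locate_pivot, line 29
  7 — probe_limits, line 40
  8 — index_entries, line 34
  9 — probe_limits, line 42
A correct fix: line 36: replace `marks[seed_v] == seed_v` with `marks[seed_v] == bound`.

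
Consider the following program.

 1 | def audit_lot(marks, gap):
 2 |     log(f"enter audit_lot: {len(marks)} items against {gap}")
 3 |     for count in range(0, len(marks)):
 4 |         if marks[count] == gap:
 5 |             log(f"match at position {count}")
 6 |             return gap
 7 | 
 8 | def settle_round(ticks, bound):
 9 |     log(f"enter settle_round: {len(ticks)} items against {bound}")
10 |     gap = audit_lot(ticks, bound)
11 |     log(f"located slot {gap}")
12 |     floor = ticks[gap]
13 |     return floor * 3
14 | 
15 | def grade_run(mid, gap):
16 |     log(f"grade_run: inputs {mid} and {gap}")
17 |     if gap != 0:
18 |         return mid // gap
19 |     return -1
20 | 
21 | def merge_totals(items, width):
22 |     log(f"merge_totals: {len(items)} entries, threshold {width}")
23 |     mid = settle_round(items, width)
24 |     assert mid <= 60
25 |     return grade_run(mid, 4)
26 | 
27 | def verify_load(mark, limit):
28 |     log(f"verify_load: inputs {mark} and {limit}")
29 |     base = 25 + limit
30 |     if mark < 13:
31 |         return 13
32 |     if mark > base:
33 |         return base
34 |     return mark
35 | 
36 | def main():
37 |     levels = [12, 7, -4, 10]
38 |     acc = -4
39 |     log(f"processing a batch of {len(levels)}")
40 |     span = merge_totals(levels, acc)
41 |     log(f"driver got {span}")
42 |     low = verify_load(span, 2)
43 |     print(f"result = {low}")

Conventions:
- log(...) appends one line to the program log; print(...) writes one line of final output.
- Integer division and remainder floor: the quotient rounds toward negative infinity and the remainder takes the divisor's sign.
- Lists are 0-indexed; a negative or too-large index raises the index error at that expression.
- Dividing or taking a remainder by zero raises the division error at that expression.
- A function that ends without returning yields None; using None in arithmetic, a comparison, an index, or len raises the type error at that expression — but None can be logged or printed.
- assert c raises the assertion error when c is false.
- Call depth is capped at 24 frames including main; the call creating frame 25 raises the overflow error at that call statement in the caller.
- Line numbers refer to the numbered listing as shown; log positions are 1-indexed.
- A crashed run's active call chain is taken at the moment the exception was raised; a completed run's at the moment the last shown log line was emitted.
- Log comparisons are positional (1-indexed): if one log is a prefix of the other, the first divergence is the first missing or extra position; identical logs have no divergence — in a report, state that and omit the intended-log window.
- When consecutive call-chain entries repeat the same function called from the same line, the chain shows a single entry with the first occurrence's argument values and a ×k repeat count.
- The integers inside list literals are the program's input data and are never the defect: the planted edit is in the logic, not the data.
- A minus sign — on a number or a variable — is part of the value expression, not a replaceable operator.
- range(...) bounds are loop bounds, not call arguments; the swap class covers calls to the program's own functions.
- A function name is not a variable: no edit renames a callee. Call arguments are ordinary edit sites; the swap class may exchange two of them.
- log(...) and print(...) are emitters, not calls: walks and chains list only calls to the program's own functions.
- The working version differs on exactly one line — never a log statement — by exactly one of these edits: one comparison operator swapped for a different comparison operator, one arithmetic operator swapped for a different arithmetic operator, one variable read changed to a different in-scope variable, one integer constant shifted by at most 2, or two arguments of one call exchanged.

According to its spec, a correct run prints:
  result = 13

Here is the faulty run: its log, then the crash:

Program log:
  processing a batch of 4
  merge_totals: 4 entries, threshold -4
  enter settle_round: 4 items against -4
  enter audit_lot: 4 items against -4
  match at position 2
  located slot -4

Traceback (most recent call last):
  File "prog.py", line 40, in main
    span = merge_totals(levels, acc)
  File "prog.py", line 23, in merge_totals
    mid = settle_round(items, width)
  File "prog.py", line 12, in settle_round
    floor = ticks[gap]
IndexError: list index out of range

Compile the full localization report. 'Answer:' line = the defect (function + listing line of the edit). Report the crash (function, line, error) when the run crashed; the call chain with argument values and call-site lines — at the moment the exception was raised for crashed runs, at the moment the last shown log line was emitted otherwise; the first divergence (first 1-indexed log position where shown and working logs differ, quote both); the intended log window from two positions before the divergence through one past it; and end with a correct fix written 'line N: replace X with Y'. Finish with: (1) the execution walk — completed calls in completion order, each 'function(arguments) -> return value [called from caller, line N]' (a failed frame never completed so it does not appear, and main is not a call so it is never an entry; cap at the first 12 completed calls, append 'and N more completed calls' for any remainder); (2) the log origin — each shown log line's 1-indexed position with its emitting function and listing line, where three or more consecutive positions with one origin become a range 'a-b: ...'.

Answer: the defect is in audit_lot at line 6.
Key observation: Position 6 is the first bad log line: 'located slot -4' should read 'located slot 2'.
Crash: settle_round, line 12, IndexError.
Call chain: main -> merge_totals([12, 7, -4, 10], -4) (called at line 40) -> settle_round([12, 7, -4, 10], -4) (called at line 23).
First divergence: position 6 — the shown line 'located slot -4' should read 'located slot 2'.
Intended log window:
  4: enter audit_lot: 4 items against -4
  5: match at position 2
  6: located slot 2
  7: grade_run: inputs -12 and 4
Execution walk:
  audit_lot([12, 7, -4, 10], -4) -> -4  [called from settle_round, line 10]
Log origin:
  1: from main, line 39
  2: from merge_totals, line 22
  3: from settle_round, line 9
  4: from audit_lot, line 2
  5: from audit_lot, line 5
  6: from settle_round, line 11
A correct fix: line 6: replace `gap` with `count`.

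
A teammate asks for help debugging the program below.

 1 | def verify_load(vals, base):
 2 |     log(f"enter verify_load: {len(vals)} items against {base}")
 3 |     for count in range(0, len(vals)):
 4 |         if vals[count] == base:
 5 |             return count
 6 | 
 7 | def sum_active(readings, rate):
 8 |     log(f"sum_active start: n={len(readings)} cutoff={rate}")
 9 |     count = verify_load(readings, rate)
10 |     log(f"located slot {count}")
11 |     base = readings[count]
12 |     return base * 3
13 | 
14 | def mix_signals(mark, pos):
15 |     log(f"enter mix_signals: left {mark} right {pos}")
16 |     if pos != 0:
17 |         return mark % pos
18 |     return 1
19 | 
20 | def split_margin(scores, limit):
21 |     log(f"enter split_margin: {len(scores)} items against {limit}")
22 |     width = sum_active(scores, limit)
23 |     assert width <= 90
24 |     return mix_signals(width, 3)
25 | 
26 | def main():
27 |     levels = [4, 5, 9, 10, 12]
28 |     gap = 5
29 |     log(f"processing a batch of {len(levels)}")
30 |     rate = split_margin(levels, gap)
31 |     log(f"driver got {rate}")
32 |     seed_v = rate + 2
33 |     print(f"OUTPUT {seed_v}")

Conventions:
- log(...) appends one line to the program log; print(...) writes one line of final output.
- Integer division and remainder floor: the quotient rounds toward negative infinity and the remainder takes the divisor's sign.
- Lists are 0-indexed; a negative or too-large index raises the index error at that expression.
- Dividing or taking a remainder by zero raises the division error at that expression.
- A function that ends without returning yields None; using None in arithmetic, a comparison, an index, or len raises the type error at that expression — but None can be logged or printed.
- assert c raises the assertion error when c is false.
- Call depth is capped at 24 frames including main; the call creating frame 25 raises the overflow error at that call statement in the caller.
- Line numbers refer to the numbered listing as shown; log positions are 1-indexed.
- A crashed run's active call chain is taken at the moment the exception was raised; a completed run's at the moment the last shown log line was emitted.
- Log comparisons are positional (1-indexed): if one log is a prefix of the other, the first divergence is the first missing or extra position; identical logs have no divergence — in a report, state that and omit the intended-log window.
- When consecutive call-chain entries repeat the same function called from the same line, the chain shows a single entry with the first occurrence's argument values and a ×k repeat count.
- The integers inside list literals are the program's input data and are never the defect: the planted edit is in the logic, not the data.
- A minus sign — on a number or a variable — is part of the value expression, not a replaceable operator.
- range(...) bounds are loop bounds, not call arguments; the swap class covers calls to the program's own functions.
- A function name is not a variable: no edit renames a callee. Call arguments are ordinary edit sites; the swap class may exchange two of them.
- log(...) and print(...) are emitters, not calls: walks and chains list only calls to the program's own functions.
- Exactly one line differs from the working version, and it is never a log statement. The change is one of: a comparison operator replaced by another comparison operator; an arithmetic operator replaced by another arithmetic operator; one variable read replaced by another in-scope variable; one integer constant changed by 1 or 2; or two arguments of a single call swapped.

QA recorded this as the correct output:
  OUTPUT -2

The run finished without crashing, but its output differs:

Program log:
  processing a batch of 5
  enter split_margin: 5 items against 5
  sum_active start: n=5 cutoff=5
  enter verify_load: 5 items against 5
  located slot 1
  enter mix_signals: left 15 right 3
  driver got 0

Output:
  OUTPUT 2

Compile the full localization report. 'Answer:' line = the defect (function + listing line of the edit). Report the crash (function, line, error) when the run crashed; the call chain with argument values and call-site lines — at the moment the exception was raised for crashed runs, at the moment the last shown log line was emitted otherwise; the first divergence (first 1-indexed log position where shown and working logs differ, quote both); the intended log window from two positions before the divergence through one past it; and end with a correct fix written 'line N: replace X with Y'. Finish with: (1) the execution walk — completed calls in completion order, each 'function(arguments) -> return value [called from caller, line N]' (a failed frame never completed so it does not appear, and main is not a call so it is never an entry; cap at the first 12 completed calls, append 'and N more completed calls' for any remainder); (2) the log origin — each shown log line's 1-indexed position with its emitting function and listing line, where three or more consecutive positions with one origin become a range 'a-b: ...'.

Answer: the defect is in main at line 32.
Core observation: The two runs log identically and part ways only at the printed values.
Call chain: main.
First divergence: none (the log streams are identical).
Execution walk:
  verify_load([4, 5, 9, 10, 12], 5) -> 1  [called from sum_active, line 9]
  sum_active([4, 5, 9, 10, 12], 5) -> 15  [called from split_margin, line 22]
  mix_signals(15, 3) -> 0  [called from split_margin, line 24]
  split_margin([4, 5, 9, 10, 12], 5) -> 0  [called from main, line 30]
Origin of each log line:
  1: logged in main at line 29
  2: logged in split_margin at line 21
  3: logged in sum_active at line 8
  4: logged in verify_load at line 2
  5: logged in sum_active at line 10
  6: logged in mix_signals at line 15
  7: logged in main at line 31
A correct fix: line 32: replace `+` with `-`.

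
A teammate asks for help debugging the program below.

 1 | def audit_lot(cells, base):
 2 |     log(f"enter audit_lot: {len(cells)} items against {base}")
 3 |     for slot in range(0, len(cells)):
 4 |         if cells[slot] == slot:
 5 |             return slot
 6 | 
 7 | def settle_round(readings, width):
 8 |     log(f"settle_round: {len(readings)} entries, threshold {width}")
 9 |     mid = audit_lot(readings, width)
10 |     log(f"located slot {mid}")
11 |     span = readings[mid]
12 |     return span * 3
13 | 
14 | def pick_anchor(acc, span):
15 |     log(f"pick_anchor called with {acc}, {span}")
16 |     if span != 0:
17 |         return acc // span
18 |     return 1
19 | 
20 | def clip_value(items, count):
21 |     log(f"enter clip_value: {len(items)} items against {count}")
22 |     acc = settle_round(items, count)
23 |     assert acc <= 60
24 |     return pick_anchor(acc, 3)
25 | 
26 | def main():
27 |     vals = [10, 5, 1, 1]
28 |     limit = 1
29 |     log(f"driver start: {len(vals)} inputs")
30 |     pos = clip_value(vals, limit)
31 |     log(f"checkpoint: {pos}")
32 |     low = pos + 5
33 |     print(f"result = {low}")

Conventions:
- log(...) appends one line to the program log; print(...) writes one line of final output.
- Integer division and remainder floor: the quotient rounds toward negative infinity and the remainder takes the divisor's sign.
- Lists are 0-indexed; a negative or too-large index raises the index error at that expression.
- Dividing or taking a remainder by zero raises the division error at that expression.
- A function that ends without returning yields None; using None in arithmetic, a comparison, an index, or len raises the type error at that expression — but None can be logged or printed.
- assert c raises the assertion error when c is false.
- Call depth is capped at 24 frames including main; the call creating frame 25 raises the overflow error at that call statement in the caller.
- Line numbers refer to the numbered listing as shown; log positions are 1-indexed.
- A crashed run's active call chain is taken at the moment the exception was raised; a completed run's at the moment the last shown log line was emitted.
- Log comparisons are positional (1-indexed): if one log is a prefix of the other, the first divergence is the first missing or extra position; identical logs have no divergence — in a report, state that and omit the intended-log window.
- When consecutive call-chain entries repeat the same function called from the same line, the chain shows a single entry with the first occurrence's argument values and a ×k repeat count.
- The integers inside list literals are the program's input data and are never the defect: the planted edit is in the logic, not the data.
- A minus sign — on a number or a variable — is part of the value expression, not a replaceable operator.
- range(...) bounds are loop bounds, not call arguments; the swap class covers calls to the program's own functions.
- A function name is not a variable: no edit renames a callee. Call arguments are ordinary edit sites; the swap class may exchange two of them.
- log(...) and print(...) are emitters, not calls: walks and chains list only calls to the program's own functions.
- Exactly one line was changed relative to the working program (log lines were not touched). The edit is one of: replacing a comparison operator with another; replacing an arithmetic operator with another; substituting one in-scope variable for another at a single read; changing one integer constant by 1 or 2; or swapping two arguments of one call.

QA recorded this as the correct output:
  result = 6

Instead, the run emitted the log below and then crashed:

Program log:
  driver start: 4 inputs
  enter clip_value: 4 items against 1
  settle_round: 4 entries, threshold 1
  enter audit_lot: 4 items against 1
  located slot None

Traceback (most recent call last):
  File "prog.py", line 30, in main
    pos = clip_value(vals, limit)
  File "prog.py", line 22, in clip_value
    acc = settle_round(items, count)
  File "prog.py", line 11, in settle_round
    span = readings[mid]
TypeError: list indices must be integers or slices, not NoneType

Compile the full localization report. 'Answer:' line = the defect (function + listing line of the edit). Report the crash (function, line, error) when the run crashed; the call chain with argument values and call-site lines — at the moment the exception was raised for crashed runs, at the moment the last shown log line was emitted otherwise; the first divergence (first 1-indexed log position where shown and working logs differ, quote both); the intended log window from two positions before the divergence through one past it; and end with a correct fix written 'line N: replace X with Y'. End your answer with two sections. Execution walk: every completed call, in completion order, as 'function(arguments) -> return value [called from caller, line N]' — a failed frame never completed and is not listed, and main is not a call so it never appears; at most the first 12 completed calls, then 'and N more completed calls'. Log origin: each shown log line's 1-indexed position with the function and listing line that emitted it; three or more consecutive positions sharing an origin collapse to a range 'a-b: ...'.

Answer: the defect is in audit_lot at line 4.
The tell: Log line 5 is where behavior first shows: 'located slot None' appears instead of 'located slot 2'.
Crash: settle_round, line 11, TypeError.
Call chain: main -> clip_value([10, 5, 1, 1], 1) (called at line 30) -> settle_round([10, 5, 1, 1], 1) (called at line 22).
First divergence: position 5 — the shown line 'located slot None' should read 'located slot 2'.
Intended log window:
  3: settle_round: 4 entries, threshold 1
  4: enter audit_lot: 4 items against 1
  5: located slot 2
  6: pick_anchor called with 3, 3
Execution walk:
  audit_lot([10, 5, 1, 1], 1) -> None  [called from settle_round, line 9]
Log origin:
  1: logged in main at line 29
  2: logged in clip_value at line 21
  3: logged in settle_round at line 8
  4: logged in audit_lot at line 2
  5: logged in settle_round at line 10
A correct fix: line 4: replace `cells[slot] == slot` with `cells[slot] == base`.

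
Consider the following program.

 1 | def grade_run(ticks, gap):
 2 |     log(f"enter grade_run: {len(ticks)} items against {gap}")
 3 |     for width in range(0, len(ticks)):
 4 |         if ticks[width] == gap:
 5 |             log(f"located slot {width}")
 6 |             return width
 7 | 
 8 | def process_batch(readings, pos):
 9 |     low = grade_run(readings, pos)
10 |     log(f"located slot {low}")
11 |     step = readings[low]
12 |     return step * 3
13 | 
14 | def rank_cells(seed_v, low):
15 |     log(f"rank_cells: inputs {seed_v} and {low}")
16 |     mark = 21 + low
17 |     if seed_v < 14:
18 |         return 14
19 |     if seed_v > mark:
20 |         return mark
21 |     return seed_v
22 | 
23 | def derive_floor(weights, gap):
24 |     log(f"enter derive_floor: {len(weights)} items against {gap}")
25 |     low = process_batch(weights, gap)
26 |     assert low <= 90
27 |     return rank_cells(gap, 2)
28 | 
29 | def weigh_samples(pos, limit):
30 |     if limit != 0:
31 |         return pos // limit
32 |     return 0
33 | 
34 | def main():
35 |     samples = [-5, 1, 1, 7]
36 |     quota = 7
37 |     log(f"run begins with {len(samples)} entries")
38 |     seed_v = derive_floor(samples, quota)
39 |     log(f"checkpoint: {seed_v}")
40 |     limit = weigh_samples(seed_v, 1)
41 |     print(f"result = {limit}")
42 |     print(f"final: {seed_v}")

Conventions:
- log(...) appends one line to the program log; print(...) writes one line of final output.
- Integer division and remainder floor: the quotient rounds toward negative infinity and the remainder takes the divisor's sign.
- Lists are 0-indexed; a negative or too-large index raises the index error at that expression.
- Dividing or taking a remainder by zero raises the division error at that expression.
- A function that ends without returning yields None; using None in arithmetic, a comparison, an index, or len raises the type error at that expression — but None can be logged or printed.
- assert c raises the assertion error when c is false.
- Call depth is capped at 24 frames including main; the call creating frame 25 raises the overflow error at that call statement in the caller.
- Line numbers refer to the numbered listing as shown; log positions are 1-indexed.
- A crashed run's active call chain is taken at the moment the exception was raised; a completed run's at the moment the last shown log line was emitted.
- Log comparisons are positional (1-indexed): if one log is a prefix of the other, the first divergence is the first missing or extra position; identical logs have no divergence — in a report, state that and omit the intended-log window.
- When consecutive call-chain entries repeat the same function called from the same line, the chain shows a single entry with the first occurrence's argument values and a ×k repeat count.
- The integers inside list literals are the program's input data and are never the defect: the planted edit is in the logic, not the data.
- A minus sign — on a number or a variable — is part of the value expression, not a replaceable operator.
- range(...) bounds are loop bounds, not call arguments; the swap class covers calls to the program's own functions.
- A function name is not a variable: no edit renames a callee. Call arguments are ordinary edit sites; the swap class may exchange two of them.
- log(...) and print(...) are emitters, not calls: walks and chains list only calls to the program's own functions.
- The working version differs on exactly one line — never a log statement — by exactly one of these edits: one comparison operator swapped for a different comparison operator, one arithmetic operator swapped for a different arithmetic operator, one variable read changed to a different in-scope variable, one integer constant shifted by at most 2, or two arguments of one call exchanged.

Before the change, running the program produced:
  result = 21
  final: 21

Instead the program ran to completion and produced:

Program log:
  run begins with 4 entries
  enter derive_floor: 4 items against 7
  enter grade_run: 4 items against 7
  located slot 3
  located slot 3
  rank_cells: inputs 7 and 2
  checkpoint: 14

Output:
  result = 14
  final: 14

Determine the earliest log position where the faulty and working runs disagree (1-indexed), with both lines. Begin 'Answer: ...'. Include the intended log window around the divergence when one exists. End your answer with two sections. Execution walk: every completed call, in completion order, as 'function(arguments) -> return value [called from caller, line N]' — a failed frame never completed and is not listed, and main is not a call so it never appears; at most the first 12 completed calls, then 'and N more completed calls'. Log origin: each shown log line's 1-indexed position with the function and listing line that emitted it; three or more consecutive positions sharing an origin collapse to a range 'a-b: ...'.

Answer: position 6 — shown 'rank_cells: inputs 7 and 2', intended 'rank_cells: inputs 21 and 2'.
Intended log window:
  4: located slot 3
  5: located slot 3
  6: rank_cells: inputs 21 and 2
  7: checkpoint: 21
Execution walk:
  grade_run([-5, 1, 1, 7], 7) -> 3  [called from process_batch, line 9]
  process_batch([-5, 1, 1, 7], 7) -> 21  [called from derive_floor, line 25]
  rank_cells(7, 2) -> 14  [called from derive_floor, line 27]
  derive_floor([-5, 1, 1, 7], 7) -> 14  [called from main, line 38]
  weigh_samples(14, 1) -> 14  [called from main, line 40]
Log origins:
  1 — main, line 37
  2 — derive_floor, line 24
  3 — grade_run, line 2
  4 — grade_run, line 5
  5 — process_batch, line 10
  6 — rank_cells, line 15
  7 — main, line 39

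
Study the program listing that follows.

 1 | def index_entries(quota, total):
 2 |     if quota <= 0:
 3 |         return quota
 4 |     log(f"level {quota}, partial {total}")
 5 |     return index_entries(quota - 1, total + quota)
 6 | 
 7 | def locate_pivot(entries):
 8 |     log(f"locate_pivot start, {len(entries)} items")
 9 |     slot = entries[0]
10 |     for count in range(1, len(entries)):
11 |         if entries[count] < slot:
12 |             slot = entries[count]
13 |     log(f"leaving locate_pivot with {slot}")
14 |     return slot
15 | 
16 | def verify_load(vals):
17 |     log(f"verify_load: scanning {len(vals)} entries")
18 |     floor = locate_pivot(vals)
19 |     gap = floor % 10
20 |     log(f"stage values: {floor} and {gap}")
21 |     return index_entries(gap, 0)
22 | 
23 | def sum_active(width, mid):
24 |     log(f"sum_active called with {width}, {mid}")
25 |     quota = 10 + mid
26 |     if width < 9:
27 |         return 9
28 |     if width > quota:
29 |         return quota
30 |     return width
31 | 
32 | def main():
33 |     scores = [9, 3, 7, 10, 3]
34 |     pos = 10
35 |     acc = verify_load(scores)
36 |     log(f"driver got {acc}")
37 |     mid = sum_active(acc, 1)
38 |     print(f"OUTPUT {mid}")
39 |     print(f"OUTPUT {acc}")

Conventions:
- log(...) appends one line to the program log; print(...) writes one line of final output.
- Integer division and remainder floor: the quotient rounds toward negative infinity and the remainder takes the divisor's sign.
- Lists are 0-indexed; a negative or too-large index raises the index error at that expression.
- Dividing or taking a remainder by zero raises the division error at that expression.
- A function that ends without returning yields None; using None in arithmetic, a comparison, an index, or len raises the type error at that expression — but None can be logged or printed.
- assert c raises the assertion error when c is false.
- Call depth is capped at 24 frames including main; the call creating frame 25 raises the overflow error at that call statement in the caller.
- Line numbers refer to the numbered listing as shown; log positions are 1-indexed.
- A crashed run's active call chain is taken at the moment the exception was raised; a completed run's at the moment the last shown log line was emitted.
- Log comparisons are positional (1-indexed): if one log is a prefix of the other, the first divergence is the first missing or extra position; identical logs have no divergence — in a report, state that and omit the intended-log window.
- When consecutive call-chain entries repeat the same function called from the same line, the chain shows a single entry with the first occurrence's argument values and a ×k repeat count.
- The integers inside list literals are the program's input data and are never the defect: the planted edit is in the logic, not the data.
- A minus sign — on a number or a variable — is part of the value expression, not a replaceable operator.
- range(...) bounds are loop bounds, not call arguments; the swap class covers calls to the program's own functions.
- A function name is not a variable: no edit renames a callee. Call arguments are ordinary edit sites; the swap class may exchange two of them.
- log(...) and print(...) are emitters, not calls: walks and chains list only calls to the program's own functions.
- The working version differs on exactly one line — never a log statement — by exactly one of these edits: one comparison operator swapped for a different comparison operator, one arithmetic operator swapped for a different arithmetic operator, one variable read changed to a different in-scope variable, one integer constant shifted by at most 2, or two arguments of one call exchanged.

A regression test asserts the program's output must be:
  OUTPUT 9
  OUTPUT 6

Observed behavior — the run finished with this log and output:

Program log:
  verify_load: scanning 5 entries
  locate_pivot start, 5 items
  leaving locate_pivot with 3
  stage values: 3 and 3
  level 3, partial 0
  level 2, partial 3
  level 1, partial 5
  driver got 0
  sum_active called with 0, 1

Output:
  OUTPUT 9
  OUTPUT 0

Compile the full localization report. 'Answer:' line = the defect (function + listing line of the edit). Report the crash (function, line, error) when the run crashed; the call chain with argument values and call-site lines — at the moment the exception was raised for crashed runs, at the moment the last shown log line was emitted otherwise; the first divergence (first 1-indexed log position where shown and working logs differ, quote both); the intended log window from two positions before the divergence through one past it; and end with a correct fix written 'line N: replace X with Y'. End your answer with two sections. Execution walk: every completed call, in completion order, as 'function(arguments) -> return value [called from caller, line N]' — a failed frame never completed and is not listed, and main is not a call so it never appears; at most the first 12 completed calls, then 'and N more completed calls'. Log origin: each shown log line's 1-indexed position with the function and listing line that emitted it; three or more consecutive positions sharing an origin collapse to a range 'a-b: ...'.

Answer: the defect is in index_entries at line 3.
Key fact: At log position 8 the runs split — shown 'driver got 0', but the working version logs 'driver got 6'.
Call chain: main -> sum_active(0, 1) (called at line 37).
First divergence: position 8; shown 'driver got 0' vs intended 'driver got 6'.
Intended log window:
  6: level 2, partial 3
  7: level 1, partial 5
  8: driver got 6
  9: sum_active called with 6, 1
Execution walk:
  locate_pivot([9, 3, 7, 10, 3]) -> 3  [called from verify_load, line 18]
  index_entries(0, 6) -> 0  [called from index_entries, line 5]
  index_entries(1, 5) -> 0  [called from index_entries, line 5]
  index_entries(2, 3) -> 0  [called from index_entries, line 5]
  index_entries(3, 0) -> 0  [called from verify_load, line 21]
  verify_load([9, 3, 7, 10, 3]) -> 0  [called from main, line 35]
  sum_active(0, 1) -> 9  [called from main, line 37]
Log origin:
  1 — verify_load, line 17
  2 — locate_pivot, line 8
  3 — locate_pivot, line 13
  4 — verify_load, line 20
  5-7 — index_entries, line 4
  8 — main, line 36
  9 — sum_active, line 24
A correct fix: line 3: replace `quota` with `total`.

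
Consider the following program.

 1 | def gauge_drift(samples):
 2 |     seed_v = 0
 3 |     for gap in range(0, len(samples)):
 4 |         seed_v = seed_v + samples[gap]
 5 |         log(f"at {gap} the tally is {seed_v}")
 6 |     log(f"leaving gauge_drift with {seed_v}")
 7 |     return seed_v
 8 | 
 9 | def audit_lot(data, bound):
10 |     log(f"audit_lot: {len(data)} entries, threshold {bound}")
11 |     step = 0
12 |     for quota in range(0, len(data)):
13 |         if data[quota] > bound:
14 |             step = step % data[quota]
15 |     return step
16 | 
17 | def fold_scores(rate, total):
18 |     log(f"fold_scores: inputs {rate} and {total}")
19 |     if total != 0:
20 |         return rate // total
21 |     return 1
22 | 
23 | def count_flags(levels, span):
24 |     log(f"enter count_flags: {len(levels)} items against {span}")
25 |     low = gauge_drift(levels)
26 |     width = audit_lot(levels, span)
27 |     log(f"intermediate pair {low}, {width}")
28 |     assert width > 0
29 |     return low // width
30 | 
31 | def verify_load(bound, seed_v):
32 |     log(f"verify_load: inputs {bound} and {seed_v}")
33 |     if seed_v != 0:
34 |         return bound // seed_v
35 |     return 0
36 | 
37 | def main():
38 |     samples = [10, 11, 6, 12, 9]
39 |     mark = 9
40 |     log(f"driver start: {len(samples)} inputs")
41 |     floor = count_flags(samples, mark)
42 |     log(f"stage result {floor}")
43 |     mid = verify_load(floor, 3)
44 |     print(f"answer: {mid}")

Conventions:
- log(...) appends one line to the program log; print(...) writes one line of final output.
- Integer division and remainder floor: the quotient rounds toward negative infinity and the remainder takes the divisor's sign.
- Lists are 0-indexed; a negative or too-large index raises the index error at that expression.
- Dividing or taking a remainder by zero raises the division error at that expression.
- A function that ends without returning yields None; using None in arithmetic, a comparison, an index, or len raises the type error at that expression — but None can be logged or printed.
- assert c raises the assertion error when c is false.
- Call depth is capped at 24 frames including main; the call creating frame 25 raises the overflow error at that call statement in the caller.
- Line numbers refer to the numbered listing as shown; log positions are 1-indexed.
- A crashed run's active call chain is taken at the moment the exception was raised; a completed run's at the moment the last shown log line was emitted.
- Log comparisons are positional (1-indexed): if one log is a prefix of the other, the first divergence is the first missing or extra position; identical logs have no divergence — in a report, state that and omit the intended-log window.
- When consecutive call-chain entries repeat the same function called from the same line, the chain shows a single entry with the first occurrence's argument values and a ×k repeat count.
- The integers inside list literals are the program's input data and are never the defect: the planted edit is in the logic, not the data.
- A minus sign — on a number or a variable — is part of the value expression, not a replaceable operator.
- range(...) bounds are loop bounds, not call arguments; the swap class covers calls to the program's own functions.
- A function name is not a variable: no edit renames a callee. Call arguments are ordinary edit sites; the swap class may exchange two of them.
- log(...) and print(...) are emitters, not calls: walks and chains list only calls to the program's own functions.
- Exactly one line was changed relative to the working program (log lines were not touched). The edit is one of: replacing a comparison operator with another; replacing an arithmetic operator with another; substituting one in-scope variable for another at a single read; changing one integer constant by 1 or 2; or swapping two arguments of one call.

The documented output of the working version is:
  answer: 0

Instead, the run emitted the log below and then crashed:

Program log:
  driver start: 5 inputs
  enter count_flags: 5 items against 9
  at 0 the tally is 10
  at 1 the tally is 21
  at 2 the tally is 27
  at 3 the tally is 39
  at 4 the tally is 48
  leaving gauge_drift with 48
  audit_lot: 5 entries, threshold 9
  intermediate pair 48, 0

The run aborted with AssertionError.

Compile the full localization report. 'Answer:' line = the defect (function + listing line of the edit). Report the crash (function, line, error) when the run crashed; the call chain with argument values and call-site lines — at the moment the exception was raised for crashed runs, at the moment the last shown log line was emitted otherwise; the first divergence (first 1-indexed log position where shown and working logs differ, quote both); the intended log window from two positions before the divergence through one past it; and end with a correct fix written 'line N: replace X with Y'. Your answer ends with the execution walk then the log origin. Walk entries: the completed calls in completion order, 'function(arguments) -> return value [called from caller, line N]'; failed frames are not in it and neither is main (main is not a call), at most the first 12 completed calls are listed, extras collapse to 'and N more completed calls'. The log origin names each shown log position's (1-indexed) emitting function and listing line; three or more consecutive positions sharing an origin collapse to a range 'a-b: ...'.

Answer: the defect is in audit_lot at line 14.
Key fact: At log position 10 the runs split — shown 'intermediate pair 48, 0', but the working version logs 'intermediate pair 48, 33'.
Crash: count_flags, line 28, AssertionError.
Call chain: main -> count_flags([10, 11, 6, 12, 9], 9) (called at line 41).
First divergence: position 10; shown 'intermediate pair 48, 0' vs intended 'intermediate pair 48, 33'.
Intended log window:
  8: leaving gauge_drift with 48
  9: audit_lot: 5 entries, threshold 9
  10: intermediate pair 48, 33
  11: stage result 1
Execution walk:
  gauge_drift([10, 11, 6, 12, 9]) -> 48  [called from count_flags, line 25]
  audit_lot([10, 11, 6, 12, 9], 9) -> 0  [called from count_flags, line 26]
Origin of each log line:
  1: from main, line 40
  2: from count_flags, line 24
  3-7: from gauge_drift, line 5
  8: from gauge_drift, line 6
  9: from audit_lot, line 10
  10: from count_flags, line 27
A correct fix: line 14: replace `%` with `+`.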